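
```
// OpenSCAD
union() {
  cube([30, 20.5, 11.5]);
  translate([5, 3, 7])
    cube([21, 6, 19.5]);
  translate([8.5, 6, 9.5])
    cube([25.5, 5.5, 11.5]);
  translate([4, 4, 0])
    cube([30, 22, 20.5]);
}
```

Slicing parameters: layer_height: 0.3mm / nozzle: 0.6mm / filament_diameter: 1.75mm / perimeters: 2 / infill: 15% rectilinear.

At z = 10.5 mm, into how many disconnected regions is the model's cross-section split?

1

At z = 10.5 mm: the cube is present — its section is the full 30×20.5 rectangle; the cube at (5, 3) (footprint 21×6) is included at this height; the cube at (8.5, 6) is present — its section is the full 25.5×5.5 rectangle; the 30×22 cube at (4, 4) contributes its full rectangle; Merging all regions: the regions partially overlap (shared area 695.25 mm²), so overlapping operands fuse into one piece — 1 connected region. The result has 1 disconnected region.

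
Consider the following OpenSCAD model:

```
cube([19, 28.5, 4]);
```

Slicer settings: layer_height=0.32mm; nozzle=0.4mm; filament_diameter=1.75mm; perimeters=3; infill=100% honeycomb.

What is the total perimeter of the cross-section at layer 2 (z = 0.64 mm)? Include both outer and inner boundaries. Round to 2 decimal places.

At z = 0.64 mm: the cube is present — its section is the full 19×28.5 rectangle (perimeter 95.00 mm). Overall, the cross-section is a single solid region. Total boundary length (outer) = 95.00 mm.

95.00 mm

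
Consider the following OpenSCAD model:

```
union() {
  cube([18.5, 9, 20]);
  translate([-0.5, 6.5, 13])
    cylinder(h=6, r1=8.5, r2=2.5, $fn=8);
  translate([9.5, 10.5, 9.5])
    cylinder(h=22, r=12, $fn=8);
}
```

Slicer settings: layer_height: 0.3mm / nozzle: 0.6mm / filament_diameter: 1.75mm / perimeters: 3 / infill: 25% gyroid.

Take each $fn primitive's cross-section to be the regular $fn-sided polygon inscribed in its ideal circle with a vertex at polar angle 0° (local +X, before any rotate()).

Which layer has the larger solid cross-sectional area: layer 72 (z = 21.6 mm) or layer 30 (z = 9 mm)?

layer 72 (z = 21.6 mm)

Layer 72 (z = 21.6): the cube is not intersected at this z (z outside [0, 20]); the cone at (-0.5, 6.5) is absent (z outside [13, 19]); the cylinder at (9.5, 10.5): section is a regular 8-gon, circumradius r=12 (area = (8/2)·12.000²·sin(360°/8) = 407.29 mm²); Combining (union): only the r=12 cylinder at (9.5, 10.5) is present, so the union is just that shape — area = 407.29 mm². So its area = 407.29 mm². Layer 30 (z = 9): the cube is present — its section is the full 18.5×9 rectangle (area 166.50 mm²); the cone at (-0.5, 6.5) is absent (z outside [13, 19]); the cylinder at (9.5, 10.5) does not reach this height (z outside [9.5, 31.5]); Taking the union: only the 18.5×9 cube is present, so the union is just that shape — area = 166.50 mm². So its area = 166.50 mm². Layer 72 is larger (407.29 vs 166.50 mm²).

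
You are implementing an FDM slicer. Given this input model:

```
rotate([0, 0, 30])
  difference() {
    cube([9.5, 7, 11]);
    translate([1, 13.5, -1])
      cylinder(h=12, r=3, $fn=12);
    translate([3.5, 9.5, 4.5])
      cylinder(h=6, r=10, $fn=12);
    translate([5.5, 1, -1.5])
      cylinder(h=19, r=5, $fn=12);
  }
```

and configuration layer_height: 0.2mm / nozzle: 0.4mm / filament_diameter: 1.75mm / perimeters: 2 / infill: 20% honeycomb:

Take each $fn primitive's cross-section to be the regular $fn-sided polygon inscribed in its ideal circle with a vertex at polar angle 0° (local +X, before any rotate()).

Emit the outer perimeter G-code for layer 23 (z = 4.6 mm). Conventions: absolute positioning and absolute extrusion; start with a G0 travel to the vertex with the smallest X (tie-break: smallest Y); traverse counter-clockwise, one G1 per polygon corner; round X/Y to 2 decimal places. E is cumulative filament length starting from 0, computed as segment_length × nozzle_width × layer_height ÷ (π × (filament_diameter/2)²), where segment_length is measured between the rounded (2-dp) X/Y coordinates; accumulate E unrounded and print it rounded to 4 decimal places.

At z = 4.6 mm: the 9.5×7 cube contributes its full rectangle; the cylinder at (1, 13.5): section is a regular 12-gon, circumradius r=3; the cylinder at (3.5, 9.5): section is a regular 12-gon, circumradius r=10; the r=5 cylinder at (5.5, 1) gives a regular 12-gon of circumradius 5 (constant along its height); Subtracting the remaining from the first: starting from the 9.5×7 cube, the r=3 cylinder at (1, 13.5) misses the remaining region (no effect); the r=10 cylinder at (3.5, 9.5) partially overlaps it — only the 63.49 mm² overlap (of its 300.00 mm²) is removed, clipping the outline; the r=5 cylinder at (5.5, 1) partially overlaps it — only the 2.76 mm² overlap (of its 75.00 mm²) is removed, clipping the outline — 1 connected region; (whole slice rotated 30° about Z — lengths, areas and connectivity unchanged). The outline is a single polygon with 4 vertices. Extrusion per mm of travel: 0.4 × 0.2 / (π × 0.875²) = 0.033260. Accumulating E over each segment gives final E = 0.0733.

G0 X-0.22 Y0.38 Z4.60
G1 X0.00 Y0.00 E0.0146
G1 X0.67 Y0.38 E0.0402
G1 X0.48 Y0.57 E0.0492
G1 X-0.22 Y0.38 E0.0733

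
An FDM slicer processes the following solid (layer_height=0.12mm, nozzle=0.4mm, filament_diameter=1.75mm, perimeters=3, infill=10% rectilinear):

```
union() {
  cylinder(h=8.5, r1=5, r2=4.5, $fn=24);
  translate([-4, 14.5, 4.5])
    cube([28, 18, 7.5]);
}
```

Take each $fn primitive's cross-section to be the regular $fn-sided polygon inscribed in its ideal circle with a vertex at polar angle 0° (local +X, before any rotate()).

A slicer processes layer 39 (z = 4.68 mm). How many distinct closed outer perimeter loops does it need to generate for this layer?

2

At z = 4.68 mm: the cone contributes a regular 24-gon of circumradius 4.725 (interpolated between r1=5 and r2=4.5 at t=0.551); the cube at (-4, 14.5) (footprint 28×18) is included at this height; Taking the union: the 2 present regions are separate (no shared area or edge), so areas and boundary lengths simply add and each stays a separate island — 2 connected regions. The result has 2 disconnected regions.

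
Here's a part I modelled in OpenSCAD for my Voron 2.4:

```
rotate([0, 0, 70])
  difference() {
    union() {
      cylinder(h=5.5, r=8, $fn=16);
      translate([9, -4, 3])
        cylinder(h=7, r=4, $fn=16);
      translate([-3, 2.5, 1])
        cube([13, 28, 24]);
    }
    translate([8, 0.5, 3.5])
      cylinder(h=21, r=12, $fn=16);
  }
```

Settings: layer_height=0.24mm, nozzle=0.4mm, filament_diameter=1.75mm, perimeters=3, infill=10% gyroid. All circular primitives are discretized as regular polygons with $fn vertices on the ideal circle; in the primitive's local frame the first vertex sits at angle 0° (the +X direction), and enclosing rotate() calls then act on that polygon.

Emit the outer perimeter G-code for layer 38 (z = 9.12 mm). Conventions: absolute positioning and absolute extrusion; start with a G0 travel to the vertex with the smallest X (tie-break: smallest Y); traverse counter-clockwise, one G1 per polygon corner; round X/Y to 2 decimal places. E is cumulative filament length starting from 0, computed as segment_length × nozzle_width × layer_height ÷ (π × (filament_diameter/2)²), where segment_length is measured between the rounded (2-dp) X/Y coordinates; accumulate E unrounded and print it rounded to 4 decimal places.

G0 X-29.69 Y7.61 Z9.12
G1 X-5.93 Y-1.03 E1.0091
G1 X-8.61 Y2.62 E1.1898
G1 X-9.72 Y7.17 E1.3767
G1 X-9.01 Y11.79 E1.5633
G1 X-7.95 Y13.54 E1.6449
G1 X-25.24 Y19.83 E2.3793
G1 X-29.69 Y7.61 E2.8983

At z = 9.12 mm: the cylinder is absent (z outside [0, 5.5]); the r=4 cylinder at (9, -4) contributes a regular 16-gon of circumradius 4; the cube at (-3, 2.5) is present — its section is the full 13×28 rectangle; Combining (union): the 2 present regions are separate (no shared area or edge), so areas and boundary lengths simply add and each stays a separate island — 2 connected regions; the r=12 cylinder at (8, 0.5) contributes a regular 16-gon of circumradius 12; Taking the first minus the rest: starting from the result so far, the r=12 cylinder at (8, 0.5) partially overlaps it — only the 154.30 mm² overlap (of its 440.85 mm²) is removed, clipping the outline — 1 connected region; (rotated 70° about Z; rotation is an isometry so areas/perimeters/island counts are preserved). The outline is a single polygon with 7 vertices. Extrusion per mm of travel: 0.4 × 0.24 / (π × 0.875²) = 0.039912. Accumulating E over each segment gives final E = 2.8983.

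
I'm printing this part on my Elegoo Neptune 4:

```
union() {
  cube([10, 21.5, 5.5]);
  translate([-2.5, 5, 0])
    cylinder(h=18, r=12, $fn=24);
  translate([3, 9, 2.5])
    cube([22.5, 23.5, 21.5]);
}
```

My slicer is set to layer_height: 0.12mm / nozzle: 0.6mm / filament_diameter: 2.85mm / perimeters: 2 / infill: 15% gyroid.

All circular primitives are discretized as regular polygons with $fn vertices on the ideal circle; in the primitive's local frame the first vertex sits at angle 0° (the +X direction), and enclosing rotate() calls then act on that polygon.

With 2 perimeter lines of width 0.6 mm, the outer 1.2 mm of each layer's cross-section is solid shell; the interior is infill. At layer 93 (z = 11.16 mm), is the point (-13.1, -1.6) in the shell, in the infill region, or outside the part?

At z = 11.16 mm: the cube does not reach this height (z outside [0, 5.5]); the r=12 cylinder at (-2.5, 5) gives a regular 24-gon of circumradius 12 (constant along its height); the cube at (3, 9) is present — its section is the full 22.5×23.5 rectangle; Combining (union): the regions partially overlap (shared area 23.78 mm²), so overlapping operands fuse into one piece — 1 connected region. Overall, the cross-section is a single solid region. The nearest boundary edge runs (-10.99, -3.49)→(-12.89, -1.00); distance from the point to it = 0.53 mm. The point is not inside any of the regions above, so it lies outside the cross-section (0.53 mm from the nearest boundary).

outside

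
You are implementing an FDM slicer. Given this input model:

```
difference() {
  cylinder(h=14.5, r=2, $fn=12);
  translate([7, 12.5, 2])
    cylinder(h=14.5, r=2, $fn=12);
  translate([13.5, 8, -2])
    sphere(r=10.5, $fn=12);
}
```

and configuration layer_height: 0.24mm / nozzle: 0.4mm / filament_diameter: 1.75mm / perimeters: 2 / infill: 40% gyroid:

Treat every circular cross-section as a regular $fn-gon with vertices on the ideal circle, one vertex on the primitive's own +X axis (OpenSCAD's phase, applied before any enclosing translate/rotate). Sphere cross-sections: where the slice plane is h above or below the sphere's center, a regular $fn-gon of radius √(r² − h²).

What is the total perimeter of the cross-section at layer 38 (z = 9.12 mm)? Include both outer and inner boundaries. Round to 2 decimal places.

At z = 9.12 mm: the cylinder: section is a regular 12-gon, circumradius r=2 (perimeter = 2·12·2.000·sin(180°/12) = 12.42 mm); the cylinder at (7, 12.5): section is a regular 12-gon, circumradius r=2 (perimeter = 2·12·2.000·sin(180°/12) = 12.42 mm); the sphere at (13.5, 8) is absent (|z−center|=11.120 > r=10.5); Subtracting the remaining from the first: starting from the r=2 cylinder, the r=2 cylinder at (7, 12.5) misses the remaining region (no effect) — boundary = 12.42 mm. Overall, the cross-section is a single solid region. Total boundary length (outer) = 12.42 mm.

12.42 mm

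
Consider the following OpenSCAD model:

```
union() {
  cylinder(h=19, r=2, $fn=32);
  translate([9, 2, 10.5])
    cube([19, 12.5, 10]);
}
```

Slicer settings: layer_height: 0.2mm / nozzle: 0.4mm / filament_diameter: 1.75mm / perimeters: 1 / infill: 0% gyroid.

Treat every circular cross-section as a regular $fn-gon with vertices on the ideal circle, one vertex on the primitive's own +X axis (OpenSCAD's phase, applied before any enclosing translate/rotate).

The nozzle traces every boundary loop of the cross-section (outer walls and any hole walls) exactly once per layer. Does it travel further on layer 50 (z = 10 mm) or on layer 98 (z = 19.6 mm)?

layer 98 (z = 19.6 mm)

Layer 50 (z = 10): the cylinder: section is a regular 32-gon, circumradius r=2 (perimeter = 2·32·2.000·sin(180°/32) = 12.55 mm); the cube at (9, 2) is absent (z outside [10.5, 20.5]); Merging all regions: only the r=2 cylinder is present, so the union is just that shape — boundary = 12.55 mm. So its perimeter = 12.55 mm. Layer 98 (z = 19.6): the cylinder is absent (z outside [0, 19]); the cube at (9, 2) is present — its section is the full 19×12.5 rectangle (perimeter 63.00 mm); Taking the union: only the 19×12.5 cube at (9, 2) is present, so the union is just that shape — boundary = 63.00 mm. So its perimeter = 63.00 mm. Layer 98 is larger (63.00 vs 12.55 mm).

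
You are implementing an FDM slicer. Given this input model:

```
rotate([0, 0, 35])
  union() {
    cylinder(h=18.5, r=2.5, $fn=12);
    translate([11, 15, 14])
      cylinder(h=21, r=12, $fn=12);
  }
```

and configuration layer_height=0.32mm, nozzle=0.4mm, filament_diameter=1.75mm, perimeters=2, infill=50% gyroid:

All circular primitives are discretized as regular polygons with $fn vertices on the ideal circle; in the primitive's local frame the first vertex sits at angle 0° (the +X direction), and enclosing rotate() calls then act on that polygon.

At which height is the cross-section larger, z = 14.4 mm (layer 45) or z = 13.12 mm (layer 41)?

layer 45 (z = 14.4 mm)

Layer 45 (z = 14.4): the cylinder: section is a regular 12-gon, circumradius r=2.5 (area = (12/2)·2.500²·sin(360°/12) = 18.75 mm²); the r=12 cylinder at (11, 15) gives a regular 12-gon of circumradius 12 (constant along its height) (area = (12/2)·12.000²·sin(360°/12) = 432.00 mm²); Merging all regions: the 2 present regions are separate (no shared area or edge), so areas and boundary lengths simply add and each stays a separate island — area = 450.75 mm²; (whole slice rotated 35° about Z — lengths, areas and connectivity unchanged). So its area = 450.75 mm². Layer 41 (z = 13.12): the cylinder: section is a regular 12-gon, circumradius r=2.5 (area = (12/2)·2.500²·sin(360°/12) = 18.75 mm²); the cylinder at (11, 15) is not intersected at this z (z outside [14, 35]); Combining (union): only the r=2.5 cylinder is present, so the union is just that shape — area = 18.75 mm²; (rotated 35° about Z; rotation is an isometry so areas/perimeters/island counts are preserved). So its area = 18.75 mm². Layer 45 is larger (450.75 vs 18.75 mm²).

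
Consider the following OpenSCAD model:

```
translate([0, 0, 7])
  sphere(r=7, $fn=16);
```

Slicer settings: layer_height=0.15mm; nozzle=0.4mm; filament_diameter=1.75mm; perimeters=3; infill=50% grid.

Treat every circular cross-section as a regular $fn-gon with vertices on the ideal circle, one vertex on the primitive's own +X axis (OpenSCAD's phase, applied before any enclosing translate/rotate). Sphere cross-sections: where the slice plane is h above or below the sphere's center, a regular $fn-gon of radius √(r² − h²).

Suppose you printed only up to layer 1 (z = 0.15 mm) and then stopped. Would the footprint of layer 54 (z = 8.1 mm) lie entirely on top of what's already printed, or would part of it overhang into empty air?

part overhangs

Compare the two slices. At z = 0.15: the r=7 sphere slices to a regular 16-gon of circumradius 1.441 (√(r²−h²) with h=6.85 from center) (area = (16/2)·1.441²·sin(360°/16) = 6.36 mm²). At z = 8.1: the sphere: section is a regular 16-gon, circumradius = √(r²−h²) = √(7²−1.1²) = 6.913 (area = (16/2)·6.913²·sin(360°/16) = 146.31 mm²). Checking containment: at z = 8.1 the cross-section extends beyond the z = 0.15 cross-section by about 139.95 mm².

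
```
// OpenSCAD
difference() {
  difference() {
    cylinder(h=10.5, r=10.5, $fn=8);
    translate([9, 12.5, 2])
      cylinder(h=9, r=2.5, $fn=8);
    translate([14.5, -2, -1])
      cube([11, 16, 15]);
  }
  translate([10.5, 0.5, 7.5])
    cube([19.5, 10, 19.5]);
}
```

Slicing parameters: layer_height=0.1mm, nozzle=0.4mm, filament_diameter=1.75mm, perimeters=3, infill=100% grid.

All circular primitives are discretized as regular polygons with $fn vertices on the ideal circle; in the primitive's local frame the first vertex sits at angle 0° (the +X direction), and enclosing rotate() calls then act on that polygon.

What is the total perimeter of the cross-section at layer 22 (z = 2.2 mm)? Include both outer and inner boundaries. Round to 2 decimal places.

At z = 2.2 mm: the r=10.5 cylinder contributes a regular 8-gon of circumradius 10.5 (perimeter = 2·8·10.500·sin(180°/8) = 64.29 mm); the r=2.5 cylinder at (9, 12.5) gives a regular 8-gon of circumradius 2.5 (constant along its height) (perimeter = 2·8·2.500·sin(180°/8) = 15.31 mm); the cube at (14.5, -2) (footprint 11×16) is included at this height (perimeter 54.00 mm); After the difference (first − rest): starting from the r=10.5 cylinder, the r=2.5 cylinder at (9, 12.5) misses the remaining region (no effect); the 11×16 cube at (14.5, -2) misses the remaining region (no effect) — boundary = 64.29 mm; the cube at (10.5, 0.5) is not intersected at this z (z outside [7.5, 27]); Subtracting the remaining from the first: none of the subtracted shapes is present at this height, so that combined region is unchanged — boundary = 64.29 mm. Overall, the cross-section is a single solid region. Total boundary length (outer) = 64.29 mm.

64.29 mm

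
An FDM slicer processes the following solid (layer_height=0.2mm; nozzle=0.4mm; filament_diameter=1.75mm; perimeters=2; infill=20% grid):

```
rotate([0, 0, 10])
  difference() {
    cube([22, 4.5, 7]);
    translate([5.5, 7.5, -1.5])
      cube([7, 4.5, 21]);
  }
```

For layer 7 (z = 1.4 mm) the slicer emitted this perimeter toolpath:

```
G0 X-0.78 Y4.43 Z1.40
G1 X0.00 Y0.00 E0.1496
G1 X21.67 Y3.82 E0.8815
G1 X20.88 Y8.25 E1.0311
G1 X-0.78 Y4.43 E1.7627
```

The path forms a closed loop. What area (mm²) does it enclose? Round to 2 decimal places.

98.97 mm²

Apply the shoelace formula to the sequence of (X, Y) vertices; enclosed area = 98.97 mm².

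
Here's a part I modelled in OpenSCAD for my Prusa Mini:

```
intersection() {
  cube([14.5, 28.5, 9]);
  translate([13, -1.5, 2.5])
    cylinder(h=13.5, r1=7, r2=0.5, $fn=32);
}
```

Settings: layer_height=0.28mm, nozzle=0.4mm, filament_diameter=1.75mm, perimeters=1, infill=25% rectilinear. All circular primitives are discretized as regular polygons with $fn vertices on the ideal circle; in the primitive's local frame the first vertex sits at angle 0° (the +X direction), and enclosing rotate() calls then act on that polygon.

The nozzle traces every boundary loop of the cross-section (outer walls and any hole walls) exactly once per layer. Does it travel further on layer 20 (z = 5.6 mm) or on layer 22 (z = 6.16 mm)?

Layer 20 (z = 5.6): the cube is present — its section is the full 14.5×28.5 rectangle (perimeter 86.00 mm); the cone at (13, -1.5) (r1=7→r2=0.5) has section circumradius 5.507 here — a regular 32-gon (perimeter = 2·32·5.507·sin(180°/32) = 34.55 mm); After intersecting: the cone at (13, -1.5) partially overlaps the 14.5×28.5 cube; clipping to the common part keeps 21.42 mm² — boundary = 19.18 mm. So its perimeter = 19.18 mm. Layer 22 (z = 6.16): the 14.5×28.5 cube contributes its full rectangle (perimeter 86.00 mm); the cone at (13, -1.5) contributes a regular 32-gon of circumradius 5.238 (interpolated between r1=7 and r2=0.5 at t=0.271) (perimeter = 2·32·5.238·sin(180°/32) = 32.86 mm); After intersecting: the cone at (13, -1.5) partially overlaps the 14.5×28.5 cube; clipping to the common part keeps 19.16 mm² — boundary = 18.20 mm. So its perimeter = 18.20 mm. Layer 20 is larger (19.18 vs 18.20 mm).

layer 20 (z = 5.6 mm)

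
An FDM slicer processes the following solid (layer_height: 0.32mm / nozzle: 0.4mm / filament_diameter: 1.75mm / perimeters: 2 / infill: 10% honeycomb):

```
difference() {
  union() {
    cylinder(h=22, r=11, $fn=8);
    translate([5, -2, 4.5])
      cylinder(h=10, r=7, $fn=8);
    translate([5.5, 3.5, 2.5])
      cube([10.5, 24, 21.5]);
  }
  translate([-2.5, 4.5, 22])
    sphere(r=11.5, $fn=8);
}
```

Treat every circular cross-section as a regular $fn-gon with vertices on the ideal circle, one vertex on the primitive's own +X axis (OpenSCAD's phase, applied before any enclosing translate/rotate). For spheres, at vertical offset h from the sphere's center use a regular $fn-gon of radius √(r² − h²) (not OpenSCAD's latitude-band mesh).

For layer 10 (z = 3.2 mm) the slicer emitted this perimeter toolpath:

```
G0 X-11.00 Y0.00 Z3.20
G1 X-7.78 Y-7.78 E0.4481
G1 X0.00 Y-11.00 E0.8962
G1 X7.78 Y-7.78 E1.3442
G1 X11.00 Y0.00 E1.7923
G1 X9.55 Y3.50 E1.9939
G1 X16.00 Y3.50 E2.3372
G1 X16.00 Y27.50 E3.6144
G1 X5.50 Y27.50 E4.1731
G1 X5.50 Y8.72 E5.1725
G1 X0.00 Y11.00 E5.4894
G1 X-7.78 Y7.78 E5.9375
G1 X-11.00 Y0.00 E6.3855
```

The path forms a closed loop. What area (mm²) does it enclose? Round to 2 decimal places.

Apply the shoelace formula to the sequence of (X, Y) vertices; enclosed area = 579.68 mm².

579.68 mm²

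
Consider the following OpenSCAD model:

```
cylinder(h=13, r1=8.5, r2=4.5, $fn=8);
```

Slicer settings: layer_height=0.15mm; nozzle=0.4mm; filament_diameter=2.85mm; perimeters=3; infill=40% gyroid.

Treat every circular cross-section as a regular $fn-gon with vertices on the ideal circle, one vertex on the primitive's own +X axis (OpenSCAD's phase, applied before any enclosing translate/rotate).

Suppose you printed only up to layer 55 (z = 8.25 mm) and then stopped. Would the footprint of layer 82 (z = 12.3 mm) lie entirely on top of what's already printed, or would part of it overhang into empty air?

entirely on top

Compare the two slices. At z = 8.25: the cone: at t=0.635 of its height the radius interpolates to r₁+(r₂−r₁)t = 5.962, giving a regular 8-gon of that circumradius (area = (8/2)·5.962²·sin(360°/8) = 100.52 mm²). At z = 12.3: the cone contributes a regular 8-gon of circumradius 4.715 (interpolated between r1=8.5 and r2=4.5 at t=0.946) (area = (8/2)·4.715²·sin(360°/8) = 62.89 mm²). Checking containment: the cross-section at z = 12.3 is a subset of the cross-section at z = 8.25.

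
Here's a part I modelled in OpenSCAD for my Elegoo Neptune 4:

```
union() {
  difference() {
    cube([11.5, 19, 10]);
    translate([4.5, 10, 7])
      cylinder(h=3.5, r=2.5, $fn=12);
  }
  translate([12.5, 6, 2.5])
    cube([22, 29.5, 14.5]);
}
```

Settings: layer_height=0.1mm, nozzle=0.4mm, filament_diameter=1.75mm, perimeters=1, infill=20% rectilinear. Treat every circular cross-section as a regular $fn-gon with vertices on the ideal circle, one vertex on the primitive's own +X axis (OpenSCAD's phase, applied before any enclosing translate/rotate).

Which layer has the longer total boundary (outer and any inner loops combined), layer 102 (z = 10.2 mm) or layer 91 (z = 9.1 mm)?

Layer 102 (z = 10.2): the cube does not reach this height (z outside [0, 10]); the cylinder at (4.5, 10): section is a regular 12-gon, circumradius r=2.5 (perimeter = 2·12·2.500·sin(180°/12) = 15.53 mm); After the difference (first − rest): the first operand is absent here, so nothing remains; the 22×29.5 cube at (12.5, 6) contributes its full rectangle (perimeter 103.00 mm); Combining (union): only the 22×29.5 cube at (12.5, 6) is present, so the union is just that shape — boundary = 103.00 mm. So its perimeter = 103.00 mm. Layer 91 (z = 9.1): the cube (footprint 11.5×19) is included at this height (perimeter 61.00 mm); the cylinder at (4.5, 10): section is a regular 12-gon, circumradius r=2.5 (perimeter = 2·12·2.500·sin(180°/12) = 15.53 mm); After the difference (first − rest): starting from the 11.5×19 cube, the r=2.5 cylinder at (4.5, 10) lies wholly inside it (removes its full 18.75 mm² and its 15.53 mm outline becomes a hole wall) — boundary (outer + 1 inner loop) = 76.53 mm; the cube at (12.5, 6) is present — its section is the full 22×29.5 rectangle (perimeter 103.00 mm); Taking the union: the 2 present regions are separate (no shared area or edge), so areas and boundary lengths simply add and each stays a separate island — boundary (outer + 1 inner loop) = 179.53 mm. So its perimeter = 179.53 mm. Layer 91 is larger (179.53 vs 103.00 mm).

layer 91 (z = 9.1 mm)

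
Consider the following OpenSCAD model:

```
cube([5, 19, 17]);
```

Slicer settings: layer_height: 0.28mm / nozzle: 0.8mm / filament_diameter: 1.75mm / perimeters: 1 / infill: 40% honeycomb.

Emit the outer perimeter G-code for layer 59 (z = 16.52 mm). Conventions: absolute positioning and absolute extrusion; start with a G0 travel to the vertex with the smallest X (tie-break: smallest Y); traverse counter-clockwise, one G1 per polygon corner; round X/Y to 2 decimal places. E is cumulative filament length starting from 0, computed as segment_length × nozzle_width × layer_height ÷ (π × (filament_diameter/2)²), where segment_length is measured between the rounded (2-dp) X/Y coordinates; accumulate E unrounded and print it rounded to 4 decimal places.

At z = 16.52 mm: the 5×19 cube contributes its full rectangle. The outline is a single polygon with 4 vertices. Extrusion per mm of travel: 0.8 × 0.28 / (π × 0.875²) = 0.093128. Accumulating E over each segment gives final E = 4.4702.

G0 X0.00 Y0.00 Z16.52
G1 X5.00 Y0.00 E0.4656
G1 X5.00 Y19.00 E2.2351
G1 X0.00 Y19.00 E2.7007
G1 X0.00 Y0.00 E4.4702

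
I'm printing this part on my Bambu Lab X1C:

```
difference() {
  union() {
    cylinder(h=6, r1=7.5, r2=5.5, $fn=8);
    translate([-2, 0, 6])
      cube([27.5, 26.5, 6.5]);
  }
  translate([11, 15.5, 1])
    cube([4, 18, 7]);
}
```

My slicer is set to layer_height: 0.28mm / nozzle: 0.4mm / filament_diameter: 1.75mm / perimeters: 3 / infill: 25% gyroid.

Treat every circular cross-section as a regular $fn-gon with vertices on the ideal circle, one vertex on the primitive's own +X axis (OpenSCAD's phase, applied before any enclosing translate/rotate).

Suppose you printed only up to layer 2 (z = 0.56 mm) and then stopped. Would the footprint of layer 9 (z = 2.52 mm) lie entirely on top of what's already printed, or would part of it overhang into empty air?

Compare the two slices. At z = 0.56: the cone contributes a regular 8-gon of circumradius 7.313 (interpolated between r1=7.5 and r2=5.5 at t=0.093) (area = (8/2)·7.313²·sin(360°/8) = 151.28 mm²); the cube at (-2, 0) does not reach this height (z outside [6, 12.5]); Merging all regions: only the cone is present, so the union is just that shape — area = 151.28 mm²; the cube at (11, 15.5) is absent (z outside [1, 8]); After the difference (first − rest): none of the subtracted shapes is present at this height, so the result so far is unchanged — area = 151.28 mm². At z = 2.52: the cone (r1=7.5→r2=5.5) has section circumradius 6.660 here — a regular 8-gon (area = (8/2)·6.660²·sin(360°/8) = 125.46 mm²); the cube at (-2, 0) is absent (z outside [6, 12.5]); Combining (union): only the cone is present, so the union is just that shape — area = 125.46 mm²; the cube at (11, 15.5) (footprint 4×18) is included at this height (area 72.00 mm²); Taking the first minus the rest: starting from that combined region (125.46 mm²), the 4×18 cube at (11, 15.5) misses the remaining region (no effect) — area = 125.46 mm². Checking containment: the cross-section at z = 2.52 is a subset of the cross-section at z = 0.56.

entirely on top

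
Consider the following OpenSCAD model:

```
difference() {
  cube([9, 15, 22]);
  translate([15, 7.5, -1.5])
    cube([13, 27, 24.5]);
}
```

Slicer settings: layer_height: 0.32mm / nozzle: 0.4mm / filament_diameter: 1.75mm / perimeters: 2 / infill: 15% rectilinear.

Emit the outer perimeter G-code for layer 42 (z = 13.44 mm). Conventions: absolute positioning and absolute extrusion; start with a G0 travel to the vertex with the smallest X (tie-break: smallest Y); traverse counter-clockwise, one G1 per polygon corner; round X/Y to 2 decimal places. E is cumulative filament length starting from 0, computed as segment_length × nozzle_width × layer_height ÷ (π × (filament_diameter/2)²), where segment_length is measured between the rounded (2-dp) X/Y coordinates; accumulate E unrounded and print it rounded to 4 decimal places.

At z = 13.44 mm: the 9×15 cube contributes its full rectangle; the 13×27 cube at (15, 7.5) contributes its full rectangle; Taking the first minus the rest: starting from the 9×15 cube, the 13×27 cube at (15, 7.5) misses the remaining region (no effect) — 1 connected region. The outline is a single polygon with 4 vertices. Extrusion per mm of travel: 0.4 × 0.32 / (π × 0.875²) = 0.053216. Accumulating E over each segment gives final E = 2.5544.

G0 X0.00 Y0.00 Z13.44
G1 X9.00 Y0.00 E0.4789
G1 X9.00 Y15.00 E1.2772
G1 X0.00 Y15.00 E1.7561
G1 X0.00 Y0.00 E2.5544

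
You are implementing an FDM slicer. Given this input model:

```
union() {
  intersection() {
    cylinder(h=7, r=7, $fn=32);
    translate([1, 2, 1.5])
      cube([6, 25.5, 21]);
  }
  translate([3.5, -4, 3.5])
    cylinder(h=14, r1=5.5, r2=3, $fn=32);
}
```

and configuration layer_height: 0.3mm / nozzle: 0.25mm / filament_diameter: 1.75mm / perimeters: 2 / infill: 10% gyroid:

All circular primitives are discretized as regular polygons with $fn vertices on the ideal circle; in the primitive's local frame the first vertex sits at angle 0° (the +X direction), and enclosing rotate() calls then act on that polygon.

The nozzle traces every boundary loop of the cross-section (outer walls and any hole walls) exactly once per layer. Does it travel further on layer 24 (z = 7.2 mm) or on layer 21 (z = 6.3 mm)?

layer 21 (z = 6.3 mm)

Layer 24 (z = 7.2): the cylinder does not reach this height (z outside [0, 7]); the cube at (1, 2) (footprint 6×25.5) is included at this height (perimeter 63.00 mm); Keeping only the common overlap: at least one operand is absent at this height, so nothing remains; the cone at (3.5, -4) contributes a regular 32-gon of circumradius 4.839 (interpolated between r1=5.5 and r2=3 at t=0.264) (perimeter = 2·32·4.839·sin(180°/32) = 30.36 mm); Taking the union: only the cone at (3.5, -4) is present, so the union is just that shape — boundary = 30.36 mm. So its perimeter = 30.36 mm. Layer 21 (z = 6.3): the r=7 cylinder contributes a regular 32-gon of circumradius 7 (perimeter = 2·32·7.000·sin(180°/32) = 43.91 mm); the cube at (1, 2) is present — its section is the full 6×25.5 rectangle (perimeter 63.00 mm); Taking the intersection: the 6×25.5 cube at (1, 2) partially overlaps the r=7 cylinder; clipping to the common part keeps 19.53 mm² — boundary = 18.51 mm; the cone at (3.5, -4) contributes a regular 32-gon of circumradius 5.000 (interpolated between r1=5.5 and r2=3 at t=0.200) (perimeter = 2·32·5.000·sin(180°/32) = 31.37 mm); Merging all regions: the 2 present regions are separate (no shared area or edge), so areas and boundary lengths simply add and each stays a separate island — boundary = 49.88 mm. So its perimeter = 49.88 mm. Layer 21 is larger (49.88 vs 30.36 mm).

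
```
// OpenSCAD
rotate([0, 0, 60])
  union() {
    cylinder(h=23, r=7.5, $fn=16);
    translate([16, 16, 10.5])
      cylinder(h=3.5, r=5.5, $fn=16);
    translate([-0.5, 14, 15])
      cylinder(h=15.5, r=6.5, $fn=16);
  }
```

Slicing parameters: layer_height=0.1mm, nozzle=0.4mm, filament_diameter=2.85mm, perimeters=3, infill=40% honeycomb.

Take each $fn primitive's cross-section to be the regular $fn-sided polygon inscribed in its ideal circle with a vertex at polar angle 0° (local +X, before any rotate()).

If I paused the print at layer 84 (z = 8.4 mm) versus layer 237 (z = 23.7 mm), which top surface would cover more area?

layer 84 (z = 8.4 mm)

Layer 84 (z = 8.4): the r=7.5 cylinder contributes a regular 16-gon of circumradius 7.5 (area = (16/2)·7.500²·sin(360°/16) = 172.21 mm²); the cylinder at (16, 16) is not intersected at this z (z outside [10.5, 14]); the cylinder at (-0.5, 14) is absent (z outside [15, 30.5]); Combining (union): only the r=7.5 cylinder is present, so the union is just that shape — area = 172.21 mm²; (rotated 60° about Z; rotation is an isometry so areas/perimeters/island counts are preserved). So its area = 172.21 mm². Layer 237 (z = 23.7): the cylinder is not intersected at this z (z outside [0, 23]); the cylinder at (16, 16) does not reach this height (z outside [10.5, 14]); the r=6.5 cylinder at (-0.5, 14) gives a regular 16-gon of circumradius 6.5 (constant along its height) (area = (16/2)·6.500²·sin(360°/16) = 129.35 mm²); Combining (union): only the r=6.5 cylinder at (-0.5, 14) is present, so the union is just that shape — area = 129.35 mm²; (whole slice rotated 60° about Z — lengths, areas and connectivity unchanged). So its area = 129.35 mm². Layer 84 is larger (172.21 vs 129.35 mm²).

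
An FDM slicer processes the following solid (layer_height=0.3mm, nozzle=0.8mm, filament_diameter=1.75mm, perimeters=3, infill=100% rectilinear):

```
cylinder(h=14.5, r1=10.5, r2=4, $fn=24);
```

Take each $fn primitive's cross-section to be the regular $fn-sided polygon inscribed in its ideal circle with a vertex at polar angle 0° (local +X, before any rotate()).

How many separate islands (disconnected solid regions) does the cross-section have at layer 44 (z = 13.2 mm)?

At z = 13.2 mm: the cone contributes a regular 24-gon of circumradius 4.583 (interpolated between r1=10.5 and r2=4 at t=0.910). Overall, the cross-section is a single solid region. Island count = 1.

1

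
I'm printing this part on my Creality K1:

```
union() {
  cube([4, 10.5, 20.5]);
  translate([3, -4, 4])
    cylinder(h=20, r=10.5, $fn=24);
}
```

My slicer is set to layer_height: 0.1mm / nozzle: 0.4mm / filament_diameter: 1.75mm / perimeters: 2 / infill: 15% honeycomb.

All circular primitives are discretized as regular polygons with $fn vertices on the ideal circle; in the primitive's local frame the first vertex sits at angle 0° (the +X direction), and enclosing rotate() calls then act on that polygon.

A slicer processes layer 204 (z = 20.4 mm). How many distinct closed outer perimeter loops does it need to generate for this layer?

At z = 20.4 mm: the 4×10.5 cube contributes its full rectangle; the r=10.5 cylinder at (3, -4) gives a regular 24-gon of circumradius 10.5 (constant along its height); Taking the union: the regions partially overlap (shared area 25.33 mm²), so overlapping operands fuse into one piece — 1 connected region. The result has 1 disconnected region.

1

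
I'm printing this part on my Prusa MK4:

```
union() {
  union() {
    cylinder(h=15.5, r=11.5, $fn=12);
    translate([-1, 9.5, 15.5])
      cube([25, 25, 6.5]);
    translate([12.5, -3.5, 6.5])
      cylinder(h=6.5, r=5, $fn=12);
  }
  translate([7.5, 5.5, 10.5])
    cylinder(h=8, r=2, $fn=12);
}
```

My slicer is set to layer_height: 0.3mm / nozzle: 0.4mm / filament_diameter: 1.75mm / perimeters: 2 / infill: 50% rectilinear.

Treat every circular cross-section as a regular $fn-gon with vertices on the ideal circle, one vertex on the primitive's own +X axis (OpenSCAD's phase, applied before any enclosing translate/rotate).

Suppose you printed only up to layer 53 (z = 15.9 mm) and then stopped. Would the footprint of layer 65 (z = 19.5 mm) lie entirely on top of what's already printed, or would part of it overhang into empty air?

Compare the two slices. At z = 15.9: the cylinder does not reach this height (z outside [0, 15.5]); the cube at (-1, 9.5) (footprint 25×25) is included at this height (area 625.00 mm²); the cylinder at (12.5, -3.5) is not intersected at this z (z outside [6.5, 13]); Taking the union: only the 25×25 cube at (-1, 9.5) is present, so the union is just that shape — area = 625.00 mm²; the r=2 cylinder at (7.5, 5.5) contributes a regular 12-gon of circumradius 2 (area = (12/2)·2.000²·sin(360°/12) = 12.00 mm²); Combining (union): the 2 present regions are separate (no shared area or edge), so areas and boundary lengths simply add and each stays a separate island — area = 637.00 mm². At z = 19.5: the cylinder is not intersected at this z (z outside [0, 15.5]); the 25×25 cube at (-1, 9.5) contributes its full rectangle (area 625.00 mm²); the cylinder at (12.5, -3.5) does not reach this height (z outside [6.5, 13]); Combining (union): only the 25×25 cube at (-1, 9.5) is present, so the union is just that shape — area = 625.00 mm²; the cylinder at (7.5, 5.5) is absent (z outside [10.5, 18.5]); Taking the union: only the result so far is present, so the union is just that shape — area = 625.00 mm². Checking containment: the cross-section at z = 19.5 is a subset of the cross-section at z = 15.9.

entirely on top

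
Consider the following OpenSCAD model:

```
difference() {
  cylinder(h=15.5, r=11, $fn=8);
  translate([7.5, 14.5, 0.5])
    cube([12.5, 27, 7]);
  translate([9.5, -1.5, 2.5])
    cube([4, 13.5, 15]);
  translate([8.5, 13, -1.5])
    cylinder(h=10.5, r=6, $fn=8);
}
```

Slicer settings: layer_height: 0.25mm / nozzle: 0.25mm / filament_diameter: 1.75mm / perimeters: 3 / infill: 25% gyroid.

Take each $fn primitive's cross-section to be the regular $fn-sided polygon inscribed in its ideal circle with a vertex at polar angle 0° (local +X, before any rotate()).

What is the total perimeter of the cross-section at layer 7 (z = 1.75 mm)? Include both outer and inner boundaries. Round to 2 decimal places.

At z = 1.75 mm: the cylinder: section is a regular 8-gon, circumradius r=11 (perimeter = 2·8·11.000·sin(180°/8) = 67.35 mm); the 12.5×27 cube at (7.5, 14.5) contributes its full rectangle (perimeter 79.00 mm); the cube at (9.5, -1.5) is not intersected at this z (z outside [2.5, 17.5]); the r=6 cylinder at (8.5, 13) gives a regular 8-gon of circumradius 6 (constant along its height) (perimeter = 2·8·6.000·sin(180°/8) = 36.74 mm); Subtracting the remaining from the first: starting from the r=11 cylinder, the 12.5×27 cube at (7.5, 14.5) misses the remaining region (no effect); the r=6 cylinder at (8.5, 13) partially overlaps it — only the 1.80 mm² overlap (of its 101.82 mm²) is removed, clipping the outline — boundary = 67.35 mm. Overall, the cross-section is a single solid region. Total boundary length (outer) = 67.35 mm.

67.35 mm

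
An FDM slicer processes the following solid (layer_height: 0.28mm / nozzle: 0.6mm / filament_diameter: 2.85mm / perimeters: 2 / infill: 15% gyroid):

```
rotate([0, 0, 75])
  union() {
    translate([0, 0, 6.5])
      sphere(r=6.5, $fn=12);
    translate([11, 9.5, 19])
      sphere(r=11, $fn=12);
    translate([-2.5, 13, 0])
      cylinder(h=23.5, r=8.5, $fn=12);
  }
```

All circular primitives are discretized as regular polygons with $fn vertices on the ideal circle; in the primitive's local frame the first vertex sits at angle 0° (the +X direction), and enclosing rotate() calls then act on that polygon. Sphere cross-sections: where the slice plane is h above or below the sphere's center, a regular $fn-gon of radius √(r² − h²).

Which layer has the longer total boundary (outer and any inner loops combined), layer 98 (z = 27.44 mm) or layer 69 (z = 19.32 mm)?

layer 69 (z = 19.32 mm)

Layer 98 (z = 27.44): the sphere is absent (|z−center|=20.940 > r=6.5); the r=11 sphere at (11, 9.5) slices to a regular 12-gon of circumradius 7.055 (√(r²−h²) with h=8.44 from center) (perimeter = 2·12·7.055·sin(180°/12) = 43.82 mm); the cylinder at (-2.5, 13) is not intersected at this z (z outside [0, 23.5]); Combining (union): only the r=11 sphere at (11, 9.5) is present, so the union is just that shape — boundary = 43.82 mm; (whole slice rotated 75° about Z — lengths, areas and connectivity unchanged). So its perimeter = 43.82 mm. Layer 69 (z = 19.32): the sphere is not intersected at this z (|z−center|=12.820 > r=6.5); the r=11 sphere at (11, 9.5) slices to a regular 12-gon of circumradius 10.995 (√(r²−h²) with h=0.32 from center) (perimeter = 2·12·10.995·sin(180°/12) = 68.30 mm); the r=8.5 cylinder at (-2.5, 13) gives a regular 12-gon of circumradius 8.5 (constant along its height) (perimeter = 2·12·8.500·sin(180°/12) = 52.80 mm); Taking the union: the regions partially overlap (shared area 44.87 mm²), so the edge portions inside another operand are dropped and the merged outline is re-measured after clipping — boundary = 92.55 mm; (rotated 75° about Z; rotation is an isometry so areas/perimeters/island counts are preserved). So its perimeter = 92.55 mm. Layer 69 is larger (92.55 vs 43.82 mm).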